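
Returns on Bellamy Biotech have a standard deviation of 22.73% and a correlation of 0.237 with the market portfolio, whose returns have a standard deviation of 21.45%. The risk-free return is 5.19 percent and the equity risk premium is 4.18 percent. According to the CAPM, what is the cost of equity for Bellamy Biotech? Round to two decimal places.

β = ρ × σ_i / σ_m = 0.237 × 22.73% / 21.45% = 0.2511
E(R) = 5.19% + 0.2511 × 4.18% = 6.24%

6.24%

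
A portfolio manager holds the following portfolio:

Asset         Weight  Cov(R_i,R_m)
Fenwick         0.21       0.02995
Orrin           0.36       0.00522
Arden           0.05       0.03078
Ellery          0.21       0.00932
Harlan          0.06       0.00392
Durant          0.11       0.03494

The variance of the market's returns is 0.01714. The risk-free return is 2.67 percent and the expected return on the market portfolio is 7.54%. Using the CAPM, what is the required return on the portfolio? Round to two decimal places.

β_Fenwick = 0.02995 / 0.01714 = 1.7474
β_Orrin = 0.00522 / 0.01714 = 0.3046
β_Arden = 0.03078 / 0.01714 = 1.7958
β_Ellery = 0.00932 / 0.01714 = 0.5438
β_Harlan = 0.00392 / 0.01714 = 0.2287
β_Durant = 0.03494 / 0.01714 = 2.0385
β_P = Σ w_i β_i = 0.21×1.7474 + 0.36×0.3046 + 0.05×1.7958 + 0.21×0.5438 + 0.06×0.2287 + 0.11×2.0385 = 0.9186
MRP = 7.54% − 2.67% = 4.87%
E(R_P) = R_f + β_P × MRP = 2.67% + 0.9186 × 4.87% = 7.14%

7.14%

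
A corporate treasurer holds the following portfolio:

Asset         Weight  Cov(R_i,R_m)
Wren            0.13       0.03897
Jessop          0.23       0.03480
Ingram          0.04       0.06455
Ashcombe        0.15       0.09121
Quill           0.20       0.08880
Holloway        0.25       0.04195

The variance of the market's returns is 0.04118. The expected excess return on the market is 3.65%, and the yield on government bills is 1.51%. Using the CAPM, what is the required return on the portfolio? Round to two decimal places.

6.61%

β_Wren = 0.03897 / 0.04118 = 0.9463
β_Jessop = 0.03480 / 0.04118 = 0.8451
β_Ingram = 0.06455 / 0.04118 = 1.5675
β_Ashcombe = 0.09121 / 0.04118 = 2.2149
β_Quill = 0.08880 / 0.04118 = 2.1564
β_Holloway = 0.04195 / 0.04118 = 1.0187
β_P = Σ w_i β_i = 0.13×0.9463 + 0.23×0.8451 + 0.04×1.5675 + 0.15×2.2149 + 0.20×2.1564 + 0.25×1.0187 = 1.3983
E(R_P) = R_f + β_P × MRP = 1.51% + 1.3983 × 3.65% = 6.61%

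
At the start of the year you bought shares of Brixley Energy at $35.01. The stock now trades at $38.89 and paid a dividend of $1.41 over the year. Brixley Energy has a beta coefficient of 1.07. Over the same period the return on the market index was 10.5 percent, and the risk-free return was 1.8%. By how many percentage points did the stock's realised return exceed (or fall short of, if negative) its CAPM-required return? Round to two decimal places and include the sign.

Realised HPR = (P1 + D1 − P0) / P0 = (38.89 + 1.41 − 35.01) / 35.01 = 5.29 / 35.01 = 15.1100%
MRP = 10.5% − 1.8% = 8.70%
CAPM required = R_f + β·MRP = 1.8% + 1.07 × 8.7% = 11.1090%
α = realised − required = 15.1100% − 11.1090% = +4.00%

+4.00%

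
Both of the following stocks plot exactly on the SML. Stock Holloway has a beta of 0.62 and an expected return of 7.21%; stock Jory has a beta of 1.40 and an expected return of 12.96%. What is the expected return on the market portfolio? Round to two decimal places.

10.01%

Both satisfy E(R) = R_f + β·MRP, so the slope of the SML is
MRP = (12.96% − 7.21%) / (1.40 − 0.62) = 5.75% / 0.78 = 7.3718%
R_f = E(R_Holloway) − β_Holloway·MRP = 7.21% − 0.62 × 7.3718% = 2.6395%
E(R_m) = R_f + MRP = 2.6395% + 7.3718% = 10.01%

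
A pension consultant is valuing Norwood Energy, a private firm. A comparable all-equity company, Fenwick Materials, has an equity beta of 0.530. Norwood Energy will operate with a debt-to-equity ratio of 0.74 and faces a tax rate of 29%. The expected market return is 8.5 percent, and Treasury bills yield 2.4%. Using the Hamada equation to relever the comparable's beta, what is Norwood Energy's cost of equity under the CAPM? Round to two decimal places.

β_L = β_U × [1 + (1 − t)(D/E)] = 0.530 × [1 + (1 − 0.29) × 0.74]
    = 0.530 × [1 + 0.71 × 0.74] = 0.530 × 1.5254 = 0.8085
MRP = 8.5% − 2.4% = 6.10%
E(R) = R_f + β_L × MRP = 2.4% + 0.8085 × 6.1% = 7.33%

7.33%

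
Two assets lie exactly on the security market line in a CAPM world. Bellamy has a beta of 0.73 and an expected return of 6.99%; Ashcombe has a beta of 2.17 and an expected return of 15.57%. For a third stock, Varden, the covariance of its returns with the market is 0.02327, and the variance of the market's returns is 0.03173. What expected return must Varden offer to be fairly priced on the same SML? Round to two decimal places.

7.01%

MRP = (15.57% − 6.99%) / (2.17 − 0.73) = 5.9583%
R_f = 6.99% − 0.73 × 5.9583% = 2.6404%
β_Varden = Cov / Var(R_m) = 0.02327 / 0.03173 = 0.7334
E(R_Varden) = R_f + β × MRP = 2.6404% + 0.7334 × 5.9583% = 7.01%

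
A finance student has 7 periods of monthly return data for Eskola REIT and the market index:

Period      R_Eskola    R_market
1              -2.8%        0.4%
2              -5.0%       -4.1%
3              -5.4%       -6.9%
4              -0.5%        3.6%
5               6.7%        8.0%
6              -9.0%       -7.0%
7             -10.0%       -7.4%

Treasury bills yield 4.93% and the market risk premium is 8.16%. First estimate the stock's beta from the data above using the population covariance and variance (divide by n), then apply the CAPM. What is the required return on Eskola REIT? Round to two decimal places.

12.20%

Mean R_i = (-2.8 − 5.0 − 5.4 − 0.5 + 6.7 − 9.0 − 10.0) / 7 = -3.7143%
Mean R_m = (0.4 − 4.1 − 6.9 + 3.6 + 8.0 − 7.0 − 7.4) / 7 = -1.9143%
Σ(R_i − R̄_i)(R_m − R̄_m) = 195.6686  ⇒  Cov = 195.6686 / 7 = 27.9527
Σ(R_m − R̄_m)² = 219.6486  ⇒  Var(R_m) = 219.6486 / 7 = 31.3784
β = Cov / Var(R_m) = 27.9527 / 31.3784 = 0.8908
E(R) = R_f + β × MRP = 4.93% + 0.8908 × 8.16% = 12.20%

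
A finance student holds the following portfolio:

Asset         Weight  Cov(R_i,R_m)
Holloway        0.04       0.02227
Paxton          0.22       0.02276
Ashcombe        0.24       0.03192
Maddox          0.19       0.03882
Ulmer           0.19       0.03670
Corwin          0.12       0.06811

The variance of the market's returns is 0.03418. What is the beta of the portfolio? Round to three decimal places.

1.056

β_Holloway = 0.02227 / 0.03418 = 0.6516
β_Paxton = 0.02276 / 0.03418 = 0.6659
β_Ashcombe = 0.03192 / 0.03418 = 0.9339
β_Maddox = 0.03882 / 0.03418 = 1.1358
β_Ulmer = 0.03670 / 0.03418 = 1.0737
β_Corwin = 0.06811 / 0.03418 = 1.9927
β_P = Σ w_i β_i = 0.04×0.6516 + 0.22×0.6659 + 0.24×0.9339 + 0.19×1.1358 + 0.19×1.0737 + 0.12×1.9927 = 1.0556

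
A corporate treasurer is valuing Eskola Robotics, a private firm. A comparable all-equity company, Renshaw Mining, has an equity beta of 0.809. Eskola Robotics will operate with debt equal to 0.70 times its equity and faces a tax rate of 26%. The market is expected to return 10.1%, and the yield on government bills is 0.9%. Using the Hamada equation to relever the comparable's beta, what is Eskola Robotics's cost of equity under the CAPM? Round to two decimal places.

12.20%

β_L = β_U × [1 + (1 − t)(D/E)] = 0.809 × [1 + (1 − 0.26) × 0.70]
    = 0.809 × [1 + 0.74 × 0.70] = 0.809 × 1.5180 = 1.2281
MRP = 10.1% − 0.9% = 9.20%
E(R) = R_f + β_L × MRP = 0.9% + 1.2281 × 9.2% = 12.20%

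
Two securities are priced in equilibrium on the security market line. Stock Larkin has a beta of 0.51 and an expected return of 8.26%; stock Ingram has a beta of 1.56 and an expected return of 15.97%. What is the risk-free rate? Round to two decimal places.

Both satisfy E(R) = R_f + β·MRP, so the slope of the SML is
MRP = (15.97% − 8.26%) / (1.56 − 0.51) = 7.71% / 1.05 = 7.3429%
R_f = E(R_Larkin) − β_Larkin·MRP = 8.26% − 0.51 × 7.3429% = 4.5151%

4.52%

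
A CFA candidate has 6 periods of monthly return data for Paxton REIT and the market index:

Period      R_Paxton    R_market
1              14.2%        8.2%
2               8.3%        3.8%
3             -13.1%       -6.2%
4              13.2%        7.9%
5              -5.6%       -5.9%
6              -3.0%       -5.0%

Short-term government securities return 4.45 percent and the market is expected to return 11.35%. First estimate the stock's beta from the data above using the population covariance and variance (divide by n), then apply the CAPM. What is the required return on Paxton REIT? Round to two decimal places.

Mean R_i = (14.2 + 8.3 − 13.1 + 13.2 − 5.6 − 3.0) / 6 = 2.3333%
Mean R_m = (8.2 + 3.8 − 6.2 + 7.9 − 5.9 − 5.0) / 6 = 0.4667%
Σ(R_i − R̄_i)(R_m − R̄_m) = 374.9867  ⇒  Cov = 374.9867 / 6 = 62.4978
Σ(R_m − R̄_m)² = 241.0333  ⇒  Var(R_m) = 241.0333 / 6 = 40.1722
β = Cov / Var(R_m) = 62.4978 / 40.1722 = 1.5557
MRP = 11.35% − 4.45% = 6.90%
E(R) = R_f + β × MRP = 4.45% + 1.5557 × 6.90% = 15.18%

15.18%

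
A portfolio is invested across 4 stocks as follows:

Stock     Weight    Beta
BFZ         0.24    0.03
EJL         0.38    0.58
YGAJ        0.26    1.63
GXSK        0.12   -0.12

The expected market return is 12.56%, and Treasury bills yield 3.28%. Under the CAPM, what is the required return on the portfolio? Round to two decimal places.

β_P = Σ w_i β_i = 0.24×0.03 + 0.38×0.58 + 0.26×1.63 + 0.12×-0.12 = 0.6370
MRP = 12.56% − 3.28% = 9.28%
E(R_P) = R_f + β_P × MRP = 3.28% + 0.6370 × 9.28% = 9.19%

9.19%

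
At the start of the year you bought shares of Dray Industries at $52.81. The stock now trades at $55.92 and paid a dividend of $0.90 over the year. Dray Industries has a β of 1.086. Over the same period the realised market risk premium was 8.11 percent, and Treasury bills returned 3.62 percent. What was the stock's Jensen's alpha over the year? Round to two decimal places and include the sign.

-4.83%

Realised HPR = (P1 + D1 − P0) / P0 = (55.92 + 0.90 − 52.81) / 52.81 = 4.01 / 52.81 = 7.5933%
CAPM required = R_f + β·MRP = 3.62% + 1.086 × 8.11% = 12.42746%
α = realised − required = 7.5933% − 12.42746% = -4.83%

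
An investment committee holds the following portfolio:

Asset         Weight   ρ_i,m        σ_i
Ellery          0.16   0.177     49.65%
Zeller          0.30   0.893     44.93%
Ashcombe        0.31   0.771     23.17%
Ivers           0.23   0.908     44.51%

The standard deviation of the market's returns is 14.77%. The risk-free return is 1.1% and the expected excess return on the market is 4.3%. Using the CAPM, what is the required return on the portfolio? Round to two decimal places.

β_Ellery = 0.177 × 49.65% / 14.77% = 0.5950
β_Zeller = 0.893 × 44.93% / 14.77% = 2.7165
β_Ashcombe = 0.771 × 23.17% / 14.77% = 1.2095
β_Ivers = 0.908 × 44.51% / 14.77% = 2.7363
β_P = Σ w_i β_i = 0.16×0.5950 + 0.30×2.7165 + 0.31×1.2095 + 0.23×2.7363 = 1.9144
E(R_P) = R_f + β_P × MRP = 1.1% + 1.9144 × 4.3% = 9.33%

9.33%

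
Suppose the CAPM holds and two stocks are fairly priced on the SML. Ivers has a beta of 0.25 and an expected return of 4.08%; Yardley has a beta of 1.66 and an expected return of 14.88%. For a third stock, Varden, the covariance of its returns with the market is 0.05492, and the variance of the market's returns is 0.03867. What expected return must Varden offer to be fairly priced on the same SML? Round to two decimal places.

13.04%

MRP = (14.88% − 4.08%) / (1.66 − 0.25) = 7.6596%
R_f = 4.08% − 0.25 × 7.6596% = 2.1651%
β_Varden = Cov / Var(R_m) = 0.05492 / 0.03867 = 1.4202
E(R_Varden) = R_f + β × MRP = 2.1651% + 1.4202 × 7.6596% = 13.04%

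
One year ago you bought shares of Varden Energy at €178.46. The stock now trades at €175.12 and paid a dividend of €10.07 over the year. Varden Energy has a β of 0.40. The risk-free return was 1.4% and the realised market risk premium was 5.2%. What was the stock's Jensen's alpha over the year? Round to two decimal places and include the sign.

+0.29%

Realised HPR = (P1 + D1 − P0) / P0 = (175.12 + 10.07 − 178.46) / 178.46 = 6.73 / 178.46 = 3.7712%
CAPM required = R_f + β·MRP = 1.4% + 0.40 × 5.2% = 3.4800%
α = realised − required = 3.7712% − 3.4800% = +0.29%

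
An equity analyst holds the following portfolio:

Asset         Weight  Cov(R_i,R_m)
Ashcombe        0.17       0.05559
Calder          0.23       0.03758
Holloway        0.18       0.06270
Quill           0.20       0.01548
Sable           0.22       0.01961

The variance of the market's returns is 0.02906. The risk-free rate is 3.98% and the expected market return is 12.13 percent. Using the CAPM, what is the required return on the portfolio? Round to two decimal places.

β_Ashcombe = 0.05559 / 0.02906 = 1.9129
β_Calder = 0.03758 / 0.02906 = 1.2932
β_Holloway = 0.06270 / 0.02906 = 2.1576
β_Quill = 0.01548 / 0.02906 = 0.5327
β_Sable = 0.01961 / 0.02906 = 0.6748
β_P = Σ w_i β_i = 0.17×1.9129 + 0.23×1.2932 + 0.18×2.1576 + 0.20×0.5327 + 0.22×0.6748 = 1.2660
MRP = 12.13% − 3.98% = 8.15%
E(R_P) = R_f + β_P × MRP = 3.98% + 1.2660 × 8.15% = 14.30%

14.30%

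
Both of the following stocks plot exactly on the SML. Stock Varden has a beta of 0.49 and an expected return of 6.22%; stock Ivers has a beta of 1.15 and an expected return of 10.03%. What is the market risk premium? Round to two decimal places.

5.77%

Both satisfy E(R) = R_f + β·MRP, so the slope of the SML is
MRP = (10.03% − 6.22%) / (1.15 − 0.49) = 3.81% / 0.66 = 5.7727%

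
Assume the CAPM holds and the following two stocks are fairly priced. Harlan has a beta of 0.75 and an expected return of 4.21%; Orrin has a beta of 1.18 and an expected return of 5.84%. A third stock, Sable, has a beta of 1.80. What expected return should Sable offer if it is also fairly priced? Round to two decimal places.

MRP (SML slope) = (5.84% − 4.21%) / (1.18 − 0.75) = 1.63% / 0.43 = 3.7907%
R_f (intercept) = 4.21% − 0.75 × 3.7907% = 1.3670%
E(R_Sable) = R_f + β × MRP = 1.3670% + 1.80 × 3.7907% = 8.19%

8.19%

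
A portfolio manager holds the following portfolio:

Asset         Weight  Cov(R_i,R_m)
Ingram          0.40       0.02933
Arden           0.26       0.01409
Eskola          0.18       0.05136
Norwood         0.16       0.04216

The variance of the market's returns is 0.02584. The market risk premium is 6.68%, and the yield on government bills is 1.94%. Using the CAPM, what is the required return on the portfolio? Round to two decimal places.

β_Ingram = 0.02933 / 0.02584 = 1.1351
β_Arden = 0.01409 / 0.02584 = 0.5453
β_Eskola = 0.05136 / 0.02584 = 1.9876
β_Norwood = 0.04216 / 0.02584 = 1.6316
β_P = Σ w_i β_i = 0.40×1.1351 + 0.26×0.5453 + 0.18×1.9876 + 0.16×1.6316 = 1.2146
E(R_P) = R_f + β_P × MRP = 1.94% + 1.2146 × 6.68% = 10.05%

10.05%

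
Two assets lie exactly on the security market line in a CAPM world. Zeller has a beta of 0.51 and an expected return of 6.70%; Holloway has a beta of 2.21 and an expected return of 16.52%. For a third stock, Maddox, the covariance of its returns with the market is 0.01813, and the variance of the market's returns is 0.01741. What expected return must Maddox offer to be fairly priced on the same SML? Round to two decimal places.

9.77%

MRP = (16.52% − 6.70%) / (2.21 − 0.51) = 5.7765%
R_f = 6.70% − 0.51 × 5.7765% = 3.7540%
β_Maddox = Cov / Var(R_m) = 0.01813 / 0.01741 = 1.0414
E(R_Maddox) = R_f + β × MRP = 3.7540% + 1.0414 × 5.7765% = 9.77%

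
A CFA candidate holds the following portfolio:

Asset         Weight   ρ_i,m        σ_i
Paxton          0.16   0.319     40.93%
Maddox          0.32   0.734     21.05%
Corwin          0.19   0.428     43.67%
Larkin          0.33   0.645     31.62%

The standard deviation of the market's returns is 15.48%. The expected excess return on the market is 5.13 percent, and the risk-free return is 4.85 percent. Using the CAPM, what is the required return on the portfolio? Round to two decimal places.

10.59%

β_Paxton = 0.319 × 40.93% / 15.48% = 0.8435
β_Maddox = 0.734 × 21.05% / 15.48% = 0.9981
β_Corwin = 0.428 × 43.67% / 15.48% = 1.2074
β_Larkin = 0.645 × 31.62% / 15.48% = 1.3175
β_P = Σ w_i β_i = 0.16×0.8435 + 0.32×0.9981 + 0.19×1.2074 + 0.33×1.3175 = 1.1185
E(R_P) = R_f + β_P × MRP = 4.85% + 1.1185 × 5.13% = 10.59%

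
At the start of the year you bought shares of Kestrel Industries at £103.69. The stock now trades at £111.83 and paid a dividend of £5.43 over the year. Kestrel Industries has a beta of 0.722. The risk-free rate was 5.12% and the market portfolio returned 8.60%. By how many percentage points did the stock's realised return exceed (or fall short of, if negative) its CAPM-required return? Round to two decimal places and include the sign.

Realised HPR = (P1 + D1 − P0) / P0 = (111.83 + 5.43 − 103.69) / 103.69 = 13.57 / 103.69 = 13.0871%
MRP = 8.60% − 5.12% = 3.48%
CAPM required = R_f + β·MRP = 5.12% + 0.722 × 3.48% = 7.63256%
α = realised − required = 13.0871% − 7.63256% = +5.45%

+5.45%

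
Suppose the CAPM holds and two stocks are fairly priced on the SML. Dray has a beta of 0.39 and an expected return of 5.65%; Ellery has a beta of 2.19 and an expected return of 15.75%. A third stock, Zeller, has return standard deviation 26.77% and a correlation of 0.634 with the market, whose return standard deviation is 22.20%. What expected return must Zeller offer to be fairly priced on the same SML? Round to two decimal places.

MRP = (15.75% − 5.65%) / (2.19 − 0.39) = 5.6111%
R_f = 5.65% − 0.39 × 5.6111% = 3.4617%
β_Zeller = ρ·σ_i/σ_m = 0.634 × 26.77 / 22.20 = 0.7645
E(R_Zeller) = R_f + β × MRP = 3.4617% + 0.7645 × 5.6111% = 7.75%

7.75%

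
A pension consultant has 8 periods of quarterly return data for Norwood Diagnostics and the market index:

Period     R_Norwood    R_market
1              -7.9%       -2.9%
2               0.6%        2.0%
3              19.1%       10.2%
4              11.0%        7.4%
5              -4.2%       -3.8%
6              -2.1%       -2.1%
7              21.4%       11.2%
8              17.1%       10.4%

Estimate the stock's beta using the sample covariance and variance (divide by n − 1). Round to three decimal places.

Mean R_i = (-7.9 + 0.6 + 19.1 + 11.0 − 4.2 − 2.1 + 21.4 + 17.1) / 8 = 6.8750%
Mean R_m = (-2.9 + 2.0 + 10.2 + 7.4 − 3.8 − 2.1 + 11.2 + 10.4) / 8 = 4.0500%
Σ(R_i − R̄_i)(R_m − R̄_m) = 515.4700  ⇒  Cov = 515.4700 / 7 = 73.6386
Σ(R_m − R̄_m)² = 292.4400  ⇒  Var(R_m) = 292.4400 / 7 = 41.7771
β = Cov / Var(R_m) = 73.6386 / 41.7771 = 1.7627

1.763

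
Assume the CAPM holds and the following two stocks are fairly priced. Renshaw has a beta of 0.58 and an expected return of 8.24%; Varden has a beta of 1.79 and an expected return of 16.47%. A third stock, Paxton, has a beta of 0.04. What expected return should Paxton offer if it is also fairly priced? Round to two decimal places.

4.57%

MRP (SML slope) = (16.47% − 8.24%) / (1.79 − 0.58) = 8.23% / 1.21 = 6.8017%
R_f (intercept) = 8.24% − 0.58 × 6.8017% = 4.2950%
E(R_Paxton) = R_f + β × MRP = 4.2950% + 0.04 × 6.8017% = 4.57%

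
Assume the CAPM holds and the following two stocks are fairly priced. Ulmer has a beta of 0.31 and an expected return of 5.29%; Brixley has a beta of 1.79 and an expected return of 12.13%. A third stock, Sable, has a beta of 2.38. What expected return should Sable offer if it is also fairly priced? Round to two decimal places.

MRP (SML slope) = (12.13% − 5.29%) / (1.79 − 0.31) = 6.84% / 1.48 = 4.6216%
R_f (intercept) = 5.29% − 0.31 × 4.6216% = 3.8573%
E(R_Sable) = R_f + β × MRP = 3.8573% + 2.38 × 4.6216% = 14.86%

14.86%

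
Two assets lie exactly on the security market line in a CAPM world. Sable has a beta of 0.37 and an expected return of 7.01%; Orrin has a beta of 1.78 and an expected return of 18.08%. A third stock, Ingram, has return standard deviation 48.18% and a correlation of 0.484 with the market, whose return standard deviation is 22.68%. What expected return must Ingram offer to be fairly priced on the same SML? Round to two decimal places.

12.18%

MRP = (18.08% − 7.01%) / (1.78 − 0.37) = 7.8511%
R_f = 7.01% − 0.37 × 7.8511% = 4.1051%
β_Ingram = ρ·σ_i/σ_m = 0.484 × 48.18 / 22.68 = 1.0282
E(R_Ingram) = R_f + β × MRP = 4.1051% + 1.0282 × 7.8511% = 12.18%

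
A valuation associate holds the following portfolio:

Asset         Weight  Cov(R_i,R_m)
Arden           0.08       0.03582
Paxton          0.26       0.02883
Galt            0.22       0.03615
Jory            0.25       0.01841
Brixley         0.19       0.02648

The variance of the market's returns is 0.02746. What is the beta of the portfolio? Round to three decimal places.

β_Arden = 0.03582 / 0.02746 = 1.3044
β_Paxton = 0.02883 / 0.02746 = 1.0499
β_Galt = 0.03615 / 0.02746 = 1.3165
β_Jory = 0.01841 / 0.02746 = 0.6704
β_Brixley = 0.02648 / 0.02746 = 0.9643
β_P = Σ w_i β_i = 0.08×1.3044 + 0.26×1.0499 + 0.22×1.3165 + 0.25×0.6704 + 0.19×0.9643 = 1.0178

1.018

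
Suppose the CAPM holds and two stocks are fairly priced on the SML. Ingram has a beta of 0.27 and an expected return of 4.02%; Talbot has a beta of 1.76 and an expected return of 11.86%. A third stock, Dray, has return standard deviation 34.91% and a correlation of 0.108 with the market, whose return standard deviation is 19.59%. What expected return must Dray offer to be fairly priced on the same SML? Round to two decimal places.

3.61%

MRP = (11.86% − 4.02%) / (1.76 − 0.27) = 5.2617%
R_f = 4.02% − 0.27 × 5.2617% = 2.5993%
β_Dray = ρ·σ_i/σ_m = 0.108 × 34.91 / 19.59 = 0.1925
E(R_Dray) = R_f + β × MRP = 2.5993% + 0.1925 × 5.2617% = 3.61%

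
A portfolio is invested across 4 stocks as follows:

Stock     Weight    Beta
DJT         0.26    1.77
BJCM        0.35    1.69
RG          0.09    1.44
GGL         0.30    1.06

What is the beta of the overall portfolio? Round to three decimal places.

β_P = Σ w_i β_i = 0.26×1.77 + 0.35×1.69 + 0.09×1.44 + 0.30×1.06 = 1.4993

1.499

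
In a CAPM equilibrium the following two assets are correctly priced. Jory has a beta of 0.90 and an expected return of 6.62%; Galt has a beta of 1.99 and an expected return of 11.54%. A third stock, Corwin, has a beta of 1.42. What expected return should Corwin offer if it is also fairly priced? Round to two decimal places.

MRP (SML slope) = (11.54% − 6.62%) / (1.99 − 0.90) = 4.92% / 1.09 = 4.5138%
R_f (intercept) = 6.62% − 0.90 × 4.5138% = 2.5576%
E(R_Corwin) = R_f + β × MRP = 2.5576% + 1.42 × 4.5138% = 8.97%

8.97%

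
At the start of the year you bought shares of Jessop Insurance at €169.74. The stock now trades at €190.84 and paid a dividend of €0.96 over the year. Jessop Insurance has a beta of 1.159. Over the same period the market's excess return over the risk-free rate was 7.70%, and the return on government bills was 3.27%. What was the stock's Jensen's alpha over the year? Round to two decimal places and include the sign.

Realised HPR = (P1 + D1 − P0) / P0 = (190.84 + 0.96 − 169.74) / 169.74 = 22.06 / 169.74 = 12.9963%
CAPM required = R_f + β·MRP = 3.27% + 1.159 × 7.70% = 12.19430%
α = realised − required = 12.9963% − 12.19430% = +0.80%

+0.80%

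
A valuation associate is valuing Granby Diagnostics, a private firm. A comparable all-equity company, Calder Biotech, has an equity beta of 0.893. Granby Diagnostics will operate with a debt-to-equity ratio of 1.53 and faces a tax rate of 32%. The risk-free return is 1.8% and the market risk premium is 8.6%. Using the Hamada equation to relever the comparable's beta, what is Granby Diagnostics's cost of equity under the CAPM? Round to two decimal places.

β_L = β_U × [1 + (1 − t)(D/E)] = 0.893 × [1 + (1 − 0.32) × 1.53]
    = 0.893 × [1 + 0.68 × 1.53] = 0.893 × 2.0404 = 1.8221
E(R) = R_f + β_L × MRP = 1.8% + 1.8221 × 8.6% = 17.47%

17.47%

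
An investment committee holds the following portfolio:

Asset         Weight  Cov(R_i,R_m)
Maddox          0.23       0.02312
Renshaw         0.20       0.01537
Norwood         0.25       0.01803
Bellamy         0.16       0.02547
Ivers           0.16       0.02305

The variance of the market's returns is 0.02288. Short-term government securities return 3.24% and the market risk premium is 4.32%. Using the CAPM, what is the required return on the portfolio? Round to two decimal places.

7.14%

β_Maddox = 0.02312 / 0.02288 = 1.0105
β_Renshaw = 0.01537 / 0.02288 = 0.6718
β_Norwood = 0.01803 / 0.02288 = 0.7880
β_Bellamy = 0.02547 / 0.02288 = 1.1132
β_Ivers = 0.02305 / 0.02288 = 1.0074
β_P = Σ w_i β_i = 0.23×1.0105 + 0.20×0.6718 + 0.25×0.7880 + 0.16×1.1132 + 0.16×1.0074 = 0.9031
E(R_P) = R_f + β_P × MRP = 3.24% + 0.9031 × 4.32% = 7.14%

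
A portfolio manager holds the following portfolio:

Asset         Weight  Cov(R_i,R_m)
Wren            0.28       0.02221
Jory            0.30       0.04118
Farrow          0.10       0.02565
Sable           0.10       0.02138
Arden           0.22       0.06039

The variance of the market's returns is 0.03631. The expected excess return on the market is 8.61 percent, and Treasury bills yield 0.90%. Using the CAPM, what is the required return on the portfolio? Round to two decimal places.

β_Wren = 0.02221 / 0.03631 = 0.6117
β_Jory = 0.04118 / 0.03631 = 1.1341
β_Farrow = 0.02565 / 0.03631 = 0.7064
β_Sable = 0.02138 / 0.03631 = 0.5888
β_Arden = 0.06039 / 0.03631 = 1.6632
β_P = Σ w_i β_i = 0.28×0.6117 + 0.30×1.1341 + 0.10×0.7064 + 0.10×0.5888 + 0.22×1.6632 = 1.0069
E(R_P) = R_f + β_P × MRP = 0.90% + 1.0069 × 8.61% = 9.57%

9.57%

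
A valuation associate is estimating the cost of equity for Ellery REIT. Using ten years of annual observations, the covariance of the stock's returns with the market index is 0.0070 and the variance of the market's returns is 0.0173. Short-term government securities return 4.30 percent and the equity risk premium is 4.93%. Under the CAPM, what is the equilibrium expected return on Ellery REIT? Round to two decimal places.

6.29%

β = Cov(R_i, R_m) / Var(R_m) = 0.0070 / 0.0173 = 0.4046
E(R) = R_f + β × MRP = 4.30% + 0.4046 × 4.93% = 6.29%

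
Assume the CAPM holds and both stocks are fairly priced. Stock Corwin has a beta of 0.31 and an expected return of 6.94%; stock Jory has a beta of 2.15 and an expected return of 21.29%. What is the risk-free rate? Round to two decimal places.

Both satisfy E(R) = R_f + β·MRP, so the slope of the SML is
MRP = (21.29% − 6.94%) / (2.15 − 0.31) = 14.35% / 1.84 = 7.7989%
R_f = E(R_Corwin) − β_Corwin·MRP = 6.94% − 0.31 × 7.7989% = 4.5223%

4.52%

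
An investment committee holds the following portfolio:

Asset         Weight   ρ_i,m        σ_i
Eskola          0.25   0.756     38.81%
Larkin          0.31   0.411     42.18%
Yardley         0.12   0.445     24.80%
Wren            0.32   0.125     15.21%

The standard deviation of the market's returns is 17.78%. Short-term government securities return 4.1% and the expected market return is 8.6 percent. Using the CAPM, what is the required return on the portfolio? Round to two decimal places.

β_Eskola = 0.756 × 38.81% / 17.78% = 1.6502
β_Larkin = 0.411 × 42.18% / 17.78% = 0.9750
β_Yardley = 0.445 × 24.80% / 17.78% = 0.6207
β_Wren = 0.125 × 15.21% / 17.78% = 0.1069
β_P = Σ w_i β_i = 0.25×1.6502 + 0.31×0.9750 + 0.12×0.6207 + 0.32×0.1069 = 0.8235
MRP = 8.6% − 4.1% = 4.50%
E(R_P) = R_f + β_P × MRP = 4.1% + 0.8235 × 4.5% = 7.81%

7.81%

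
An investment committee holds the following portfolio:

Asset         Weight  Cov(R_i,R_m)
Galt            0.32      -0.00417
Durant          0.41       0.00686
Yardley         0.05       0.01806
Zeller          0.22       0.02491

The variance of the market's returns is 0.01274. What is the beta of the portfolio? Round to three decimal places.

β_Galt = -0.00417 / 0.01274 = -0.3273
β_Durant = 0.00686 / 0.01274 = 0.5385
β_Yardley = 0.01806 / 0.01274 = 1.4176
β_Zeller = 0.02491 / 0.01274 = 1.9553
β_P = Σ w_i β_i = 0.32×-0.3273 + 0.41×0.5385 + 0.05×1.4176 + 0.22×1.9553 = 0.6171

0.617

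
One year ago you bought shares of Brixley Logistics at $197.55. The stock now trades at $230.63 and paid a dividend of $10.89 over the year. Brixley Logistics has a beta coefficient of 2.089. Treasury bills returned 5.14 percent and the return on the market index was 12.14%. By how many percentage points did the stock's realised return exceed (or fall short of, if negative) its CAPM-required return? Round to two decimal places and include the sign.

Realised HPR = (P1 + D1 − P0) / P0 = (230.63 + 10.89 − 197.55) / 197.55 = 43.97 / 197.55 = 22.2577%
MRP = 12.14% − 5.14% = 7.00%
CAPM required = R_f + β·MRP = 5.14% + 2.089 × 7.00% = 19.76300%
α = realised − required = 22.2577% − 19.76300% = +2.49%

+2.49%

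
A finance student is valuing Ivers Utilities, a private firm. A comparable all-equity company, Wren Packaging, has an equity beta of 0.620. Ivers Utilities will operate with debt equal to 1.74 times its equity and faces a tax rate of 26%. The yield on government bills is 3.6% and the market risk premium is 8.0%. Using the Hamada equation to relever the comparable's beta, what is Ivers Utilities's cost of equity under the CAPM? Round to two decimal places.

β_L = β_U × [1 + (1 − t)(D/E)] = 0.620 × [1 + (1 − 0.26) × 1.74]
    = 0.620 × [1 + 0.74 × 1.74] = 0.620 × 2.2876 = 1.4183
E(R) = R_f + β_L × MRP = 3.6% + 1.4183 × 8.0% = 14.95%

14.95%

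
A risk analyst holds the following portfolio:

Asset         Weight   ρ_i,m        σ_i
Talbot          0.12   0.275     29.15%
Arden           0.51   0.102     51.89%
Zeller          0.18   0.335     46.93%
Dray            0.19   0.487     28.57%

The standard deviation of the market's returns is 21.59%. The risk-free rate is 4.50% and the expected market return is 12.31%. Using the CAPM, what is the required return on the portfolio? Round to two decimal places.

7.80%

β_Talbot = 0.275 × 29.15% / 21.59% = 0.3713
β_Arden = 0.102 × 51.89% / 21.59% = 0.2451
β_Zeller = 0.335 × 46.93% / 21.59% = 0.7282
β_Dray = 0.487 × 28.57% / 21.59% = 0.6444
β_P = Σ w_i β_i = 0.12×0.3713 + 0.51×0.2451 + 0.18×0.7282 + 0.19×0.6444 = 0.4231
MRP = 12.31% − 4.50% = 7.81%
E(R_P) = R_f + β_P × MRP = 4.50% + 0.4231 × 7.81% = 7.80%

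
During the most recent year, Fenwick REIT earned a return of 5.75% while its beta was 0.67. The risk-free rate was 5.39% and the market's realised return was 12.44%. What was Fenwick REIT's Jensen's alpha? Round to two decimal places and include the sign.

Market excess return = 12.44% − 5.39% = 7.05%
CAPM benchmark = R_f + β(R_m − R_f) = 5.39% + 0.67 × 7.05% = 10.1135%
α = actual − benchmark = 5.75% − 10.1135% = -4.36%

-4.36%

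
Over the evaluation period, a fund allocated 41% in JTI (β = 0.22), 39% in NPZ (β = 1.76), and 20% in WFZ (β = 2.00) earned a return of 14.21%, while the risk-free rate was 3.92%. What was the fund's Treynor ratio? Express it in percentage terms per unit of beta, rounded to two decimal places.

8.75%

β_P = 0.41×0.22 + 0.39×1.76 + 0.20×2.00 = 1.1766
Treynor = (R_P − R_f) / β_P = (14.21% − 3.92%) / 1.1766 = 10.29% / 1.1766 = 8.75%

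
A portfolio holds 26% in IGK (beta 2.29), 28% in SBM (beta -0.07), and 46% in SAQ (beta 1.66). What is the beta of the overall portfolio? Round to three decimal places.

1.339

β_P = Σ w_i β_i = 0.26×2.29 + 0.28×-0.07 + 0.46×1.66 = 1.3394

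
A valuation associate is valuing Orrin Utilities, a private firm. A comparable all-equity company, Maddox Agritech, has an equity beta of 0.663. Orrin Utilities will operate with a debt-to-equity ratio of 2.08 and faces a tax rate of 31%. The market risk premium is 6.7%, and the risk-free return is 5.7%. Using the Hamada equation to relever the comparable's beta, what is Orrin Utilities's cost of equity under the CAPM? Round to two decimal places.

β_L = β_U × [1 + (1 − t)(D/E)] = 0.663 × [1 + (1 − 0.31) × 2.08]
    = 0.663 × [1 + 0.69 × 2.08] = 0.663 × 2.4352 = 1.6145
E(R) = R_f + β_L × MRP = 5.7% + 1.6145 × 6.7% = 16.52%

16.52%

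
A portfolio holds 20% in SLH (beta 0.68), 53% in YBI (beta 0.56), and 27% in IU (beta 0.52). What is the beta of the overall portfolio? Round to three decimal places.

0.573

β_P = Σ w_i β_i = 0.20×0.68 + 0.53×0.56 + 0.27×0.52 = 0.5732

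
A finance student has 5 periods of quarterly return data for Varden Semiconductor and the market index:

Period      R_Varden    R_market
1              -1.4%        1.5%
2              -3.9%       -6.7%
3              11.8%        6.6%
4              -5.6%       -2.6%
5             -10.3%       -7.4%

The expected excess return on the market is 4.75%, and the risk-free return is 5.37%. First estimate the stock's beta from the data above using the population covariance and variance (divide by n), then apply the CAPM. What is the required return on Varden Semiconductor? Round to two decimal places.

Mean R_i = (-1.4 − 3.9 + 11.8 − 5.6 − 10.3) / 5 = -1.8800%
Mean R_m = (1.5 − 6.7 + 6.6 − 2.6 − 7.4) / 5 = -1.7200%
Σ(R_i − R̄_i)(R_m − R̄_m) = 176.5220  ⇒  Cov = 176.5220 / 5 = 35.3044
Σ(R_m − R̄_m)² = 137.4280  ⇒  Var(R_m) = 137.4280 / 5 = 27.4856
β = Cov / Var(R_m) = 35.3044 / 27.4856 = 1.2845
E(R) = R_f + β × MRP = 5.37% + 1.2845 × 4.75% = 11.47%

11.47%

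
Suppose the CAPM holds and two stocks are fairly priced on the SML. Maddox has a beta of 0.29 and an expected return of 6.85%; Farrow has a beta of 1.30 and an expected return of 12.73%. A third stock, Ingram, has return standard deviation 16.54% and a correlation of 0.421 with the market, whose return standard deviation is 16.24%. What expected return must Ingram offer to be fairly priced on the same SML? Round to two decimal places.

7.66%

MRP = (12.73% − 6.85%) / (1.30 − 0.29) = 5.8218%
R_f = 6.85% − 0.29 × 5.8218% = 5.1617%
β_Ingram = ρ·σ_i/σ_m = 0.421 × 16.54 / 16.24 = 0.4288
E(R_Ingram) = R_f + β × MRP = 5.1617% + 0.4288 × 5.8218% = 7.66%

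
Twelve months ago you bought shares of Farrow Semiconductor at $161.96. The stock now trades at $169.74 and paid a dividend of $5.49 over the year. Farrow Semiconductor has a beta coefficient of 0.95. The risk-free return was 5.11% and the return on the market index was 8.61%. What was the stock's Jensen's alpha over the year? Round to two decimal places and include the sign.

-0.24%

Realised HPR = (P1 + D1 − P0) / P0 = (169.74 + 5.49 − 161.96) / 161.96 = 13.27 / 161.96 = 8.1934%
MRP = 8.61% − 5.11% = 3.50%
CAPM required = R_f + β·MRP = 5.11% + 0.95 × 3.50% = 8.4350%
α = realised − required = 8.1934% − 8.4350% = -0.24%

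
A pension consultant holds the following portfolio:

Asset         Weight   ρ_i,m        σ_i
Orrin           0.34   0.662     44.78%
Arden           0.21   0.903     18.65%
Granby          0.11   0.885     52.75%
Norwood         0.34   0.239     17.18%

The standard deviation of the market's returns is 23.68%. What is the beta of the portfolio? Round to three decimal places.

β_Orrin = 0.662 × 44.78% / 23.68% = 1.2519
β_Arden = 0.903 × 18.65% / 23.68% = 0.7112
β_Granby = 0.885 × 52.75% / 23.68% = 1.9714
β_Norwood = 0.239 × 17.18% / 23.68% = 0.1734
β_P = Σ w_i β_i = 0.34×1.2519 + 0.21×0.7112 + 0.11×1.9714 + 0.34×0.1734 = 0.8508

0.851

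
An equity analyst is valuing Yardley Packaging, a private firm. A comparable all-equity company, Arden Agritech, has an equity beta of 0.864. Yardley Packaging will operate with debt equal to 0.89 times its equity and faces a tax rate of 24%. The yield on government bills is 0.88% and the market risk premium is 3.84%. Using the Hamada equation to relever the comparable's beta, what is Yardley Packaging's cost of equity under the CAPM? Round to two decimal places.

β_L = β_U × [1 + (1 − t)(D/E)] = 0.864 × [1 + (1 − 0.24) × 0.89]
    = 0.864 × [1 + 0.76 × 0.89] = 0.864 × 1.6764 = 1.4484
E(R) = R_f + β_L × MRP = 0.88% + 1.4484 × 3.84% = 6.44%

6.44%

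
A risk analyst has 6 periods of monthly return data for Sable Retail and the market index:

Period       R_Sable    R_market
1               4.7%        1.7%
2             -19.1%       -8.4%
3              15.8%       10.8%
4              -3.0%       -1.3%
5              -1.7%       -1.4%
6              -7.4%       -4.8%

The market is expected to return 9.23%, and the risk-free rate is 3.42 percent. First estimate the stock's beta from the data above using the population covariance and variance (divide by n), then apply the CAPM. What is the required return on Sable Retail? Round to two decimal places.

Mean R_i = (4.7 − 19.1 + 15.8 − 3.0 − 1.7 − 7.4) / 6 = -1.7833%
Mean R_m = (1.7 − 8.4 + 10.8 − 1.3 − 1.4 − 4.8) / 6 = -0.5667%
Σ(R_i − R̄_i)(R_m − R̄_m) = 374.8067  ⇒  Cov = 374.8067 / 6 = 62.4678
Σ(R_m − R̄_m)² = 214.8533  ⇒  Var(R_m) = 214.8533 / 6 = 35.8089
β = Cov / Var(R_m) = 62.4678 / 35.8089 = 1.7445
MRP = 9.23% − 3.42% = 5.81%
E(R) = R_f + β × MRP = 3.42% + 1.7445 × 5.81% = 13.56%

13.56%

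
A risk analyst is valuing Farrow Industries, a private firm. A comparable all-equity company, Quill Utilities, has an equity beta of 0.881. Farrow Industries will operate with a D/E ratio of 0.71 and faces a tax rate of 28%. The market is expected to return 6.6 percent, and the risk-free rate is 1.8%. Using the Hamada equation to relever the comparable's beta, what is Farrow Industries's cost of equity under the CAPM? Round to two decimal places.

β_L = β_U × [1 + (1 − t)(D/E)] = 0.881 × [1 + (1 − 0.28) × 0.71]
    = 0.881 × [1 + 0.72 × 0.71] = 0.881 × 1.5112 = 1.3314
MRP = 6.6% − 1.8% = 4.80%
E(R) = R_f + β_L × MRP = 1.8% + 1.3314 × 4.8% = 8.19%

8.19%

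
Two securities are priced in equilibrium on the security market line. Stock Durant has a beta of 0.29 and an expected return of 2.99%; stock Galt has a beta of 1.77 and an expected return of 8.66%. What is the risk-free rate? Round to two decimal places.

1.88%

Both satisfy E(R) = R_f + β·MRP, so the slope of the SML is
MRP = (8.66% − 2.99%) / (1.77 − 0.29) = 5.67% / 1.48 = 3.8311%
R_f = E(R_Durant) − β_Durant·MRP = 2.99% − 0.29 × 3.8311% = 1.8790%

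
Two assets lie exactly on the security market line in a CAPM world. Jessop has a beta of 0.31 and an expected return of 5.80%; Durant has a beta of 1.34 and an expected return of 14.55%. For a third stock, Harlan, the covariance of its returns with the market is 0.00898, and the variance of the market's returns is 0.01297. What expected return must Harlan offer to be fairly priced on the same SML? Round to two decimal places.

9.05%

MRP = (14.55% − 5.80%) / (1.34 − 0.31) = 8.4951%
R_f = 5.80% − 0.31 × 8.4951% = 3.1665%
β_Harlan = Cov / Var(R_m) = 0.00898 / 0.01297 = 0.6924
E(R_Harlan) = R_f + β × MRP = 3.1665% + 0.6924 × 8.4951% = 9.05%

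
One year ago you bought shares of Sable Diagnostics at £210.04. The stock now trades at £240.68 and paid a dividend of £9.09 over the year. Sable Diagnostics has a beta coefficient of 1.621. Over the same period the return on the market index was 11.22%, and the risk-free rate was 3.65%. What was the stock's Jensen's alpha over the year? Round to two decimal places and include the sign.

Realised HPR = (P1 + D1 − P0) / P0 = (240.68 + 9.09 − 210.04) / 210.04 = 39.73 / 210.04 = 18.9154%
MRP = 11.22% − 3.65% = 7.57%
CAPM required = R_f + β·MRP = 3.65% + 1.621 × 7.57% = 15.92097%
α = realised − required = 18.9154% − 15.92097% = +2.99%

+2.99%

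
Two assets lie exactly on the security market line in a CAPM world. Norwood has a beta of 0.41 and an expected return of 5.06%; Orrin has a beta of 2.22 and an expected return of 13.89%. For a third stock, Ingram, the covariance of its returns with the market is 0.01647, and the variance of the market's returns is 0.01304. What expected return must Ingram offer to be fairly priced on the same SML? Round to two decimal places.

MRP = (13.89% − 5.06%) / (2.22 − 0.41) = 4.8785%
R_f = 5.06% − 0.41 × 4.8785% = 3.0598%
β_Ingram = Cov / Var(R_m) = 0.01647 / 0.01304 = 1.2630
E(R_Ingram) = R_f + β × MRP = 3.0598% + 1.2630 × 4.8785% = 9.22%

9.22%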